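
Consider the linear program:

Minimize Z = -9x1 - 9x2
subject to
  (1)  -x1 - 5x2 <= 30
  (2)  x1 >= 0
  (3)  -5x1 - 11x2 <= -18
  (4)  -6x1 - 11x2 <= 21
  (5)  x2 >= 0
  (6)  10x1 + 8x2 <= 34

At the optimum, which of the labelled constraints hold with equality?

Corner points and Z = -9x1 - 9x2:
  (0, 18/11) → Z = -162/11
  (0, 17/4) → Z = -153/4
  (23/7, 1/7) → Z = -216/7

The minimum is at (0, 17/4). Substituting into each constraint, equality holds for (2) and (6); the remaining constraints have slack.

(2) and (6)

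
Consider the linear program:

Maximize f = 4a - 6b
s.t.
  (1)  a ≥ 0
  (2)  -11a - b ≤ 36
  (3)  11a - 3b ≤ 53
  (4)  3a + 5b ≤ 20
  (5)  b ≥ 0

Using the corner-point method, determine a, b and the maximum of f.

Vertices and f = 4a - 6b:
  (0, 4) → f = -24
  (0, 0) → f = 0
  (325/64, 61/64) → f = 467/32
  (53/11, 0) → f = 212/11

At the optimal vertex, 11a - 3b = 53 and b = 0.
Solving simultaneously gives a = 53/11, b = 0.

a = 53/11, b = 0, maximum f = 212/11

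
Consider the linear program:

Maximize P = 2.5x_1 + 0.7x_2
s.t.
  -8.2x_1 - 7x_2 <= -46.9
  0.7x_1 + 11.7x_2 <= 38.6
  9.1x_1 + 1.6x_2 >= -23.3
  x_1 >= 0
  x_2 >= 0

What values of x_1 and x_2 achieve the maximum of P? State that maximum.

Extreme points and P = 2.5x_1 + 0.7x_2:
  (27853/9104, 28369/9104) → P = 223727/22760
  (469/82, 0) → P = 2345/164
  (386/7, 0) → P = 965/7

x_1 = 386/7, x_2 = 0, maximum P = 965/7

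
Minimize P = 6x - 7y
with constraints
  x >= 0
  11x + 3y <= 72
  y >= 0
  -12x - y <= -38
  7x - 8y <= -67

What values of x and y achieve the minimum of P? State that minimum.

The optimum lies where 11x + 3y = 72 and -12x - y = -38.
Solving simultaneously gives x = 42/25, y = 446/25.

x = 42/25, y = 446/25, minimum P = -574/5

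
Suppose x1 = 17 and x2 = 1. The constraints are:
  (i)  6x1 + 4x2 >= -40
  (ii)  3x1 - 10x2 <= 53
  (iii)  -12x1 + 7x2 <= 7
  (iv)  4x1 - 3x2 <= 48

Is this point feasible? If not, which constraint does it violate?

Constraint (iv): 4x1 - 3x2 = 65, which is not ≤ 48. All other constraints are satisfied.

not feasible — violates (iv)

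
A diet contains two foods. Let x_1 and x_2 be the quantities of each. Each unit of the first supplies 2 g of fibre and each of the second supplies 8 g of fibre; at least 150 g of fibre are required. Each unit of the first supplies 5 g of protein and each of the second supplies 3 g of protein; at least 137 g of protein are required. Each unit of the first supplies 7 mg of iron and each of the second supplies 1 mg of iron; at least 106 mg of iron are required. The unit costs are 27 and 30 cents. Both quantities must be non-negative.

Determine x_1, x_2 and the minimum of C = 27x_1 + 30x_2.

x_1 = 19, x_2 = 14, minimum C = 933

Corner points and C = 27x_1 + 30x_2:
  (0, 106) → C = 3180
  (75, 0) → C = 2025
  (19, 14) → C = 933
  (181/16, 429/16) → C = 17757/16
The feasible region is unbounded (it extends along (0, 1), (1, 0)), but C strictly increases along every unbounded feasible direction, so there is no improving ray and the minimum is attained at a vertex.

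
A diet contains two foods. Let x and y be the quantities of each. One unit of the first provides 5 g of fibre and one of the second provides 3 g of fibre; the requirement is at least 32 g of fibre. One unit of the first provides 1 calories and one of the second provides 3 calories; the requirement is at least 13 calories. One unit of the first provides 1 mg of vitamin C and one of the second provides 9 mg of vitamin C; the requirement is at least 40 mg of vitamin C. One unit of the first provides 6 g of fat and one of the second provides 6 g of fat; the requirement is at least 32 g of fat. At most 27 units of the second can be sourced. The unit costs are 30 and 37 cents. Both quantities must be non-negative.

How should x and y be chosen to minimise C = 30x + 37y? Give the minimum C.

Corner points and C = 30x + 37y:
  (0, 32/3) → C = 1184/3
  (0, 27) → C = 999
  (40, 0) → C = 1200
  (4, 4) → C = 268
The feasible region is unbounded (it extends along (1, 0)), but C strictly increases along every unbounded feasible direction, so there is no improving ray and the minimum is attained at a vertex.

At the optimal vertex, 5x + 3y = 32 and x + 9y = 40.
Solving simultaneously gives x = 4, y = 4.

x = 4, y = 4, minimum C = 268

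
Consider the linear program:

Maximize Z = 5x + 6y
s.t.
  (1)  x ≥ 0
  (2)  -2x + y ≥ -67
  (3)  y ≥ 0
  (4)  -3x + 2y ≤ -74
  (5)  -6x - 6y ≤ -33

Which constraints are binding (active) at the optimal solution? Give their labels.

Extreme points and Z = 5x + 6y:
  (67/2, 0) → Z = 335/2
  (60, 53) → Z = 618
  (74/3, 0) → Z = 370/3

The maximum is at (60, 53). Substituting into each constraint, equality holds for (2) and (4); the remaining constraints have slack.

(2) and (4)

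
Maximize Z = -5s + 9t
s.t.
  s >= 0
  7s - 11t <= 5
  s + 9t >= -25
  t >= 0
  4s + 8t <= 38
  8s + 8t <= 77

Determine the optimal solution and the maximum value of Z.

s = 0, t = 19/4, maximum Z = 171/4

Extreme points and Z = -5s + 9t:
  (0, 0) → Z = 0
  (0, 19/4) → Z = 171/4
  (5/7, 0) → Z = -25/7
  (229/50, 123/50) → Z = -19/25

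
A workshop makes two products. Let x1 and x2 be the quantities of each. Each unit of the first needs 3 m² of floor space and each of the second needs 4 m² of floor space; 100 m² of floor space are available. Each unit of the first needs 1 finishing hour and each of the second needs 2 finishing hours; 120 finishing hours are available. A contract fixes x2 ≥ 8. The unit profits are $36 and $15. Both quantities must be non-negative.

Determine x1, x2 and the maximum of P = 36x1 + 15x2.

x1 = 68/3, x2 = 8, maximum P = 936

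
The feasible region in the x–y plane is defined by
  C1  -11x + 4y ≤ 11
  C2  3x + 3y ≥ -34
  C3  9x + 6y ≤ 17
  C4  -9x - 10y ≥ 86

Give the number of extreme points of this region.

4

The feasible vertices (each the meet of two boundaries and inside every other half-plane) are:
  (-169/45, -341/45)
  (-227/73, -847/146)
  (85/3, -119/3)
  (343/18, -103/4)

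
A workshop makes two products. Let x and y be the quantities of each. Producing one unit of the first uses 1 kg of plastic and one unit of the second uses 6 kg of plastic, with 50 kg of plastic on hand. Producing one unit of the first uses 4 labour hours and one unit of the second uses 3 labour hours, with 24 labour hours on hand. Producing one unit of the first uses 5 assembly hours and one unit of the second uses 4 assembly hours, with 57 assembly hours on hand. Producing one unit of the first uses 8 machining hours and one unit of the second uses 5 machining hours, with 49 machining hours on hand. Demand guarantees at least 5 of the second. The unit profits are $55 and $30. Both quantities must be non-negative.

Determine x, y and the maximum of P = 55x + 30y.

Extreme points and P = 55x + 30y:
  (0, 8) → P = 240
  (0, 5) → P = 150
  (9/4, 5) → P = 1095/4

At the optimal vertex, 4x + 3y = 24 and y = 5.
Solving simultaneously gives x = 9/4, y = 5.

x = 9/4, y = 5, maximum P = 1095/4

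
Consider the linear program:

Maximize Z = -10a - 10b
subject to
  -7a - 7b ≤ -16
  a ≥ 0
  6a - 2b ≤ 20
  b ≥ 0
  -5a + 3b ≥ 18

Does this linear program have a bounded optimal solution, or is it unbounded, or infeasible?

Extreme points and Z = -10a - 10b:
  (0, 6) → Z = -60
  (12, 26) → Z = -380
The feasible region has finitely many vertices and no improving ray; the maximum is -60 at (0, 6).

bounded optimum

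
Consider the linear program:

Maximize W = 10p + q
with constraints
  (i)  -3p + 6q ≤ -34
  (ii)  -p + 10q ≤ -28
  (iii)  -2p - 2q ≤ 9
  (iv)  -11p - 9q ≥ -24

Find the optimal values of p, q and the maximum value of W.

p = 129/4, q = -147/4, maximum W = 1143/4

Corner points and W = 10p + q:
  (7/9, -95/18) → W = 5/2
  (150/31, -302/93) → W = 4198/93
  (129/4, -147/4) → W = 1143/4

The optimum lies where -2p - 2q = 9 and -11p - 9q = -24.
Solving simultaneously gives p = 129/4, q = -147/4.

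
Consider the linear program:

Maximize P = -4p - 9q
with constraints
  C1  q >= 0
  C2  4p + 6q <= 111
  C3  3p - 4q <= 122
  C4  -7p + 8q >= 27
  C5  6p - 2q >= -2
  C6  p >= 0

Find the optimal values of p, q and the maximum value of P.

Feasible corners and P = -4p - 9q:
  (363/37, 885/74) → P = -10869/74
  (105/22, 337/22) → P = -3453/22
  (19/17, 74/17) → P = -742/17

p = 19/17, q = 74/17, maximum P = -742/17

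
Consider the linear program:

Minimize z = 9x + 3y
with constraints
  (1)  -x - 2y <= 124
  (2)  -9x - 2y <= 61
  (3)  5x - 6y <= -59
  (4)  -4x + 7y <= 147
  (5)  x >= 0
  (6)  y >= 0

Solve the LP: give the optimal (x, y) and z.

x = 0, y = 59/6, minimum z = 59/2

Feasible corners and z = 9x + 3y:
  (469/11, 499/11) → z = 5718/11
  (0, 59/6) → z = 59/2
  (0, 21) → z = 63

The binding constraints are 5x - 6y = -59 and x = 0.
Solving simultaneously gives x = 0, y = 59/6.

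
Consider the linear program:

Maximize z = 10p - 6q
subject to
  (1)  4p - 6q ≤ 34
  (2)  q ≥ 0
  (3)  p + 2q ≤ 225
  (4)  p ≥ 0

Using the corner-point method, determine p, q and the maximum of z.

p = 709/7, q = 433/7, maximum z = 4492/7

Extreme points and z = 10p - 6q:
  (17/2, 0) → z = 85
  (709/7, 433/7) → z = 4492/7
  (0, 0) → z = 0
  (0, 225/2) → z = -675

At the optimal vertex, 4p - 6q = 34 and p + 2q = 225.
Solving simultaneously gives p = 709/7, q = 433/7.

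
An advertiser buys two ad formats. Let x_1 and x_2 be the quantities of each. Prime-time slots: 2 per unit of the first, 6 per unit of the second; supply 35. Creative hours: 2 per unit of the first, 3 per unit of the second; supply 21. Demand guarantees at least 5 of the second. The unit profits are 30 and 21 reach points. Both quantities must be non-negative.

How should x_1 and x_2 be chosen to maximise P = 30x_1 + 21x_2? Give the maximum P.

Feasible corners and P = 30x_1 + 21x_2:
  (0, 35/6) → P = 245/2
  (0, 5) → P = 105
  (5/2, 5) → P = 180

The optimum lies where 2x_1 + 6x_2 = 35 and x_2 = 5.
Solving simultaneously gives x_1 = 5/2, x_2 = 5.

x_1 = 5/2, x_2 = 5, maximum P = 180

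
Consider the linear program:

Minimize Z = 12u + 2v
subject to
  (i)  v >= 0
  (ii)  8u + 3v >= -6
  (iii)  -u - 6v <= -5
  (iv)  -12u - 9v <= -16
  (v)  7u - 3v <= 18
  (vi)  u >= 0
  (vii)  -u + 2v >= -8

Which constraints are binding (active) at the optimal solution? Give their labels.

Corner points and Z = 12u + 2v:
  (17/21, 44/63) → Z = 100/9
  (41/15, 17/45) → Z = 302/9
  (0, 16/9) → Z = 32/9
The feasible region is unbounded (it extends along (0, 1), (3, 7)), but Z strictly increases along every unbounded feasible direction, so there is no improving ray and the minimum is attained at a vertex.

The minimum is at (0, 16/9). Substituting into each constraint, equality holds for (iv) and (vi); the remaining constraints have slack.

(iv) and (vi)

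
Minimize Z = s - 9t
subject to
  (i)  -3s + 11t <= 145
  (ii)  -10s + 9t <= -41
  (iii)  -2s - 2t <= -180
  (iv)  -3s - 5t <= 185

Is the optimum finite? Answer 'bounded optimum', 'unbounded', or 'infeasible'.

unbounded

From the feasible point (845/14, 415/14), moving in the direction (11, 3) keeps every constraint satisfied while Z decreases without bound.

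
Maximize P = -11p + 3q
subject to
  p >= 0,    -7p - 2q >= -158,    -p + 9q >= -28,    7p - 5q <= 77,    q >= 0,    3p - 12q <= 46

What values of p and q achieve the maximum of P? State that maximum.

p = 0, q = 79, maximum P = 237

The optimum lies where p = 0 and -7p - 2q = -158.
Solving simultaneously gives p = 0, q = 79.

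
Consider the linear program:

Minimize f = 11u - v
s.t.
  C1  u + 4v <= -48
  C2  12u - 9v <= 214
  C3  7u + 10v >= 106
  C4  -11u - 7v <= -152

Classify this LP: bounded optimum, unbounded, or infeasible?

infeasible

The boundaries u + 4v = -48 and 7u + 10v = 106 meet at (452/9, -221/9), but that point violates 12u - 9v ≤ 214. Every candidate vertex is excluded by some other constraint, so the feasible region is empty.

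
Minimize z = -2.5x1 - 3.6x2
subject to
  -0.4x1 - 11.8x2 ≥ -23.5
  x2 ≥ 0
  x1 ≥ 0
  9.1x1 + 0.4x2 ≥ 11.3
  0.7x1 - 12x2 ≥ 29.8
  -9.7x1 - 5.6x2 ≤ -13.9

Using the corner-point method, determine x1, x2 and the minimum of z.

x1 = 58.75, x2 = 0, minimum z = -146.875

Corner points and z = -2.5x1 - 3.6x2:
  (235/4, 0) → z = -1175/8
  (31682/653, 453/1306) → z = -400102/3265
  (298/7, 0) → z = -745/7

The binding constraints are -0.4x1 - 11.8x2 = -23.5 and x2 = 0.
Solving simultaneously gives x1 = 235/4, x2 = 0.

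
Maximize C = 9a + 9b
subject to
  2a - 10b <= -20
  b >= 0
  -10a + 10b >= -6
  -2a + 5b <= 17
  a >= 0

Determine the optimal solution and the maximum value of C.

a = 20/3, b = 91/15, maximum C = 573/5

The optimum lies where -10a + 10b = -6 and -2a + 5b = 17.
Solving simultaneously gives a = 20/3, b = 91/15.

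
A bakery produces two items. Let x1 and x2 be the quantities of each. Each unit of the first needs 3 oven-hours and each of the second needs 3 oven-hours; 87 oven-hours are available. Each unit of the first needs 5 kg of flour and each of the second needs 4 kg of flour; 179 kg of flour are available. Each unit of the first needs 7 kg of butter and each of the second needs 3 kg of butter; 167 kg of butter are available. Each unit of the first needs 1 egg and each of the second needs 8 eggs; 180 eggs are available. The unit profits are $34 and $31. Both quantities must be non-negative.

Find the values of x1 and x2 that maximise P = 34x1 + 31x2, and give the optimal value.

x1 = 20, x2 = 9, maximum P = 959

Extreme points and P = 34x1 + 31x2:
  (0, 0) → P = 0
  (0, 45/2) → P = 1395/2
  (167/7, 0) → P = 5678/7
  (20, 9) → P = 959
  (52/7, 151/7) → P = 6449/7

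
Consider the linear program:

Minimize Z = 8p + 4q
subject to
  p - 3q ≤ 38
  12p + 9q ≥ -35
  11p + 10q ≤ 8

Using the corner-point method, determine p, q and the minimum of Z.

p = -422/21, q = 481/21, minimum Z = -484/7

Feasible corners and Z = 8p + 4q:
  (79/15, -491/45) → Z = -68/45
  (404/43, -410/43) → Z = 1592/43
  (-422/21, 481/21) → Z = -484/7

At the optimal vertex, 12p + 9q = -35 and 11p + 10q = 8.
Solving simultaneously gives p = -422/21, q = 481/21.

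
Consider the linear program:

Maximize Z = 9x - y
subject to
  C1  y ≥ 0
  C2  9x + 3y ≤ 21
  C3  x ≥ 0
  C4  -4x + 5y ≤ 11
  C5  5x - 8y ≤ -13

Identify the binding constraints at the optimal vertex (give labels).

C2 and C5

Extreme points and Z = 9x - y:
  (24/19, 61/19) → Z = 155/19
  (43/29, 74/29) → Z = 313/29
  (0, 11/5) → Z = -11/5
  (0, 13/8) → Z = -13/8

The maximum is at (43/29, 74/29). Substituting into each constraint, equality holds for C2 and C5; the remaining constraints have slack.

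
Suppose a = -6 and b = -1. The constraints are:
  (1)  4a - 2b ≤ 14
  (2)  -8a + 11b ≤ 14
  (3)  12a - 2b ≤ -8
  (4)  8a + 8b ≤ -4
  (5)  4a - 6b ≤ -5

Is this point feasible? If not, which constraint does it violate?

Constraint (2): -8a + 11b = 37, which is not ≤ 14. All other constraints are satisfied.

not feasible — violates (2)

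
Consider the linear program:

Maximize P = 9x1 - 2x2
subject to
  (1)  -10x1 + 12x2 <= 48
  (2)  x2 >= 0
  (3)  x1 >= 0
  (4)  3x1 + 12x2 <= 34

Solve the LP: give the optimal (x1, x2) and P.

x1 = 34/3, x2 = 0, maximum P = 102

Corner points and P = 9x1 - 2x2:
  (0, 0) → P = 0
  (34/3, 0) → P = 102
  (0, 17/6) → P = -17/3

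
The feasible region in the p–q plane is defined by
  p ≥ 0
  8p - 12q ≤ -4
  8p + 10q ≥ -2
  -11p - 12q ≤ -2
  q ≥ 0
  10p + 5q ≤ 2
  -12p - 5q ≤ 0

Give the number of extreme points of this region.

3

Of the 21 pairwise boundary intersections, those satisfying every inequality are:
  (0, 1/3)
  (0, 2/5)
  (1/40, 7/20)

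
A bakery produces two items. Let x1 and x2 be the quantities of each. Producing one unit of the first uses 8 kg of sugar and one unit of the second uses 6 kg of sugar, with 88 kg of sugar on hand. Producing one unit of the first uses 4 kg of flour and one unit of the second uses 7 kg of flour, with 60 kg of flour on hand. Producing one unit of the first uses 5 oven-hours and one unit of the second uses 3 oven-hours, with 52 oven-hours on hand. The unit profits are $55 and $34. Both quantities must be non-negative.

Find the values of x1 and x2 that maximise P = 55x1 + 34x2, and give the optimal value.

x1 = 8, x2 = 4, maximum P = 576

Extreme points and P = 55x1 + 34x2:
  (0, 0) → P = 0
  (0, 60/7) → P = 2040/7
  (52/5, 0) → P = 572
  (8, 4) → P = 576

At the optimal vertex, 8x1 + 6x2 = 88 and 4x1 + 7x2 = 60.
Solving simultaneously gives x1 = 8, x2 = 4.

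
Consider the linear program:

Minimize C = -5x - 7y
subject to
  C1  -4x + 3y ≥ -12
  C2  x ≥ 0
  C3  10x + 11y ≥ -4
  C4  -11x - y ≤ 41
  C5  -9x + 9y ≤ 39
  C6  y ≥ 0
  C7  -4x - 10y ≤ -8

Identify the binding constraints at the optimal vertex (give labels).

Corner points and C = -5x - 7y:
  (25, 88/3) → C = -991/3
  (3, 0) → C = -15
  (0, 13/3) → C = -91/3
  (0, 4/5) → C = -28/5
  (2, 0) → C = -10

The minimum is at (25, 88/3). Substituting into each constraint, equality holds for C1 and C5; the remaining constraints have slack.

C1 and C5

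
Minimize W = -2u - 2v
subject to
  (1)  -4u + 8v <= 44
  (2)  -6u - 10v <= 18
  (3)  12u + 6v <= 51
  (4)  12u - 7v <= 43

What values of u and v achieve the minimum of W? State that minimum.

Vertices and W = -2u - 2v:
  (-73/11, 24/11) → W = 98/11
  (6/5, 61/10) → W = -73/5
  (152/81, -79/27) → W = 170/81
  (205/52, 8/13) → W = -237/26

The binding constraints are -4u + 8v = 44 and 12u + 6v = 51.
Solving simultaneously gives u = 6/5, v = 61/10.

u = 6/5, v = 61/10, minimum W = -73/5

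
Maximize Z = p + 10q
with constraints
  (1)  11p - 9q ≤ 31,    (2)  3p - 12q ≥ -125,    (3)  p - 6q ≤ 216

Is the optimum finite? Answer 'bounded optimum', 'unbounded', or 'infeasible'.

Vertices and Z = p + 10q:
  (499/35, 1468/105) → Z = 2311/15
  (-586/19, -2345/57) → Z = -25208/57
  (-557, -773/6) → Z = -5536/3
The feasible region has finitely many vertices and no improving ray; the maximum is 2311/15 at (499/35, 1468/105).

bounded optimum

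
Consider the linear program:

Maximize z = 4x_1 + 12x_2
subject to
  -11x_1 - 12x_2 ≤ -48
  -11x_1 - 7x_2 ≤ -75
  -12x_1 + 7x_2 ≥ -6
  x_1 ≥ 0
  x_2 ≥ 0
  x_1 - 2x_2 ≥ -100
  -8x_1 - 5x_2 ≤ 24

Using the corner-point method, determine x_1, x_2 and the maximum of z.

Vertices and z = 4x_1 + 12x_2:
  (81/23, 834/161) → z = 12276/161
  (0, 75/7) → z = 900/7
  (712/17, 1206/17) → z = 17320/17
  (0, 50) → z = 600

The optimum lies where -12x_1 + 7x_2 = -6 and x_1 - 2x_2 = -100.
Solving simultaneously gives x_1 = 712/17, x_2 = 1206/17.

x_1 = 712/17, x_2 = 1206/17, maximum z = 17320/17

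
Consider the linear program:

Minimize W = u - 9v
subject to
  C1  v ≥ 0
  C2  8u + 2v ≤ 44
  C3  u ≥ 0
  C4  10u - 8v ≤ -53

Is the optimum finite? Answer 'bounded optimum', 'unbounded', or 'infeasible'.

bounded optimum

Extreme points and W = u - 9v:
  (0, 22) → W = -198
  (41/14, 72/7) → W = -1255/14
  (0, 53/8) → W = -477/8
The feasible region has finitely many vertices and no improving ray; the minimum is -198 at (0, 22).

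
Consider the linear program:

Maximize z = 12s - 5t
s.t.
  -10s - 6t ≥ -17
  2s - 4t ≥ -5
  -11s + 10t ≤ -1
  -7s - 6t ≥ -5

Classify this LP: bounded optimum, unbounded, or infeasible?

From the feasible point (4, -23/6), moving in the direction (6, -10) keeps every constraint satisfied while z increases without bound.

unbounded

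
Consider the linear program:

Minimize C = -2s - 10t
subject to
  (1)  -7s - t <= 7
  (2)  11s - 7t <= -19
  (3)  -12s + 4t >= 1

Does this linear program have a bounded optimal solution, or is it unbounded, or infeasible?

From the feasible point (-17/15, 14/15), moving in the direction (-1, 7) keeps every constraint satisfied while C decreases without bound.

unbounded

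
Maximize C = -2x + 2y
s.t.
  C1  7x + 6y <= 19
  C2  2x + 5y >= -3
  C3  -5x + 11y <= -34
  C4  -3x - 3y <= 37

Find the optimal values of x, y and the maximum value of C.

Extreme points and C = -2x + 2y:
  (113/23, -59/23) → C = -344/23
  (413/107, -143/107) → C = -1112/107
  (137/47, -83/47) → C = -440/47

x = 137/47, y = -83/47, maximum C = -440/47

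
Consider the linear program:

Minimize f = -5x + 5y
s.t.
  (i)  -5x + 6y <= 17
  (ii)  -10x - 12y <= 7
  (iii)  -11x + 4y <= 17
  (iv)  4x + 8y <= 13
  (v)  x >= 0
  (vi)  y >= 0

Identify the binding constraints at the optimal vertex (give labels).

Corner points and f = -5x + 5y:
  (0, 13/8) → f = 65/8
  (13/4, 0) → f = -65/4
  (0, 0) → f = 0

The minimum is at (13/4, 0). Substituting into each constraint, equality holds for (iv) and (vi); the remaining constraints have slack.

(iv) and (vi)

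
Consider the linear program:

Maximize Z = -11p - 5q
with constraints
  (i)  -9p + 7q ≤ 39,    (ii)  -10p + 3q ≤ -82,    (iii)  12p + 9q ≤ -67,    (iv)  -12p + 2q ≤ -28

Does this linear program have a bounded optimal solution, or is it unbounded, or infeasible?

unbounded

From the feasible point (179/42, -827/63), moving in the direction (-2, -12) keeps every constraint satisfied while Z increases without bound.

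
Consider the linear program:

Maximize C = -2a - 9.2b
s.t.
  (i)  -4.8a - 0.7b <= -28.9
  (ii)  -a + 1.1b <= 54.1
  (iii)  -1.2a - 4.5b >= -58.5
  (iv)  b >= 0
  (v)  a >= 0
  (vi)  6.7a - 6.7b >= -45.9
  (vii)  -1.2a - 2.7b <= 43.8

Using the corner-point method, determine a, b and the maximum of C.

a = 289/48, b = 0, maximum C = -289/24

Extreme points and C = -2a - 9.2b:
  (289/48, 0) → C = -289/24
  (3230/737, 8279/737) → C = -413134/3685
  (195/4, 0) → C = -195/2
  (6180/1273, 14901/1273) → C = -747246/6365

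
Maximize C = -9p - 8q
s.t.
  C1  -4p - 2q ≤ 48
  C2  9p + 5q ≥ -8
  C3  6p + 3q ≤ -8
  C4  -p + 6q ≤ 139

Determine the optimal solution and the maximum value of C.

p = -16/3, q = 8, maximum C = -16

Corner points and C = -9p - 8q:
  (-16/3, 8) → C = -16
  (-743/59, 1243/59) → C = -3257/59
  (-155/13, 826/39) → C = -2423/39

The optimum lies where 9p + 5q = -8 and 6p + 3q = -8.
Solving simultaneously gives p = -16/3, q = 8.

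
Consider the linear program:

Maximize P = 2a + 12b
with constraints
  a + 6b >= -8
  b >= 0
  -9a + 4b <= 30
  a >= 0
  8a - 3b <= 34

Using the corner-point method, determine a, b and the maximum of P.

a = 226/5, b = 546/5, maximum P = 7004/5

Extreme points and P = 2a + 12b:
  (0, 0) → P = 0
  (17/4, 0) → P = 17/2
  (0, 15/2) → P = 90
  (226/5, 546/5) → P = 7004/5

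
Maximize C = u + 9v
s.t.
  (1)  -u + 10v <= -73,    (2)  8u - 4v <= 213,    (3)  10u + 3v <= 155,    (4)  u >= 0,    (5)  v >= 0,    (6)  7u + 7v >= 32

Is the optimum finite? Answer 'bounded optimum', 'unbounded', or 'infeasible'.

The boundaries -u + 10v = -73 and 10u + 3v = 155 meet at (1769/103, -575/103), but that point violates v ≥ 0. Every candidate vertex is excluded by some other constraint, so the feasible region is empty.

infeasible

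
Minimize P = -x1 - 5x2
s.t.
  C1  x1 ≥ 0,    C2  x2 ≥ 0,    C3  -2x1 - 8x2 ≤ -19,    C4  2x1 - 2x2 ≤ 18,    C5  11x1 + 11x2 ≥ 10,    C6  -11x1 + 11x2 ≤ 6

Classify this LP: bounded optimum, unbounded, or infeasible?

From the feasible point (91/10, 1/10), moving in the direction (2, 2) keeps every constraint satisfied while P decreases without bound.

unbounded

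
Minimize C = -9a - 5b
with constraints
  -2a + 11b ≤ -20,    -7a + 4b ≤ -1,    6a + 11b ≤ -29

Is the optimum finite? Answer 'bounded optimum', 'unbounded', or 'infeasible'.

unbounded

From the feasible point (-105/101, -209/101), moving in the direction (11, -6) keeps every constraint satisfied while C decreases without bound.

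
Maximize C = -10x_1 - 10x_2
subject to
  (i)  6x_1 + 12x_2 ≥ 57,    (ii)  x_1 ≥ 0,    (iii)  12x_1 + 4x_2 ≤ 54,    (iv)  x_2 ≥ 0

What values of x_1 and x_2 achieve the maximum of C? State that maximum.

x_1 = 0, x_2 = 19/4, maximum C = -95/2

At the optimal vertex, 6x_1 + 12x_2 = 57 and x_1 = 0.
Solving simultaneously gives x_1 = 0, x_2 = 19/4.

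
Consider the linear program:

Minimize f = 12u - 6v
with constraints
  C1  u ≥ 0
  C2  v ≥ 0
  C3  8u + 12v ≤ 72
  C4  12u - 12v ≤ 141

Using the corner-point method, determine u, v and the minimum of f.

u = 0, v = 6, minimum f = -36

Extreme points and f = 12u - 6v:
  (0, 0) → f = 0
  (0, 6) → f = -36
  (9, 0) → f = 108

The optimum lies where u = 0 and 8u + 12v = 72.
Solving simultaneously gives u = 0, v = 6.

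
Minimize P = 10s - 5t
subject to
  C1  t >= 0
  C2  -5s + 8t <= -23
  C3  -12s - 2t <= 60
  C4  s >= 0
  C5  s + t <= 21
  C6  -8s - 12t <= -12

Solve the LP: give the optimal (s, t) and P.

s = 23/5, t = 0, minimum P = 46

Feasible corners and P = 10s - 5t:
  (23/5, 0) → P = 46
  (21, 0) → P = 210
  (191/13, 82/13) → P = 1500/13

The binding constraints are t = 0 and -5s + 8t = -23.
Solving simultaneously gives s = 23/5, t = 0.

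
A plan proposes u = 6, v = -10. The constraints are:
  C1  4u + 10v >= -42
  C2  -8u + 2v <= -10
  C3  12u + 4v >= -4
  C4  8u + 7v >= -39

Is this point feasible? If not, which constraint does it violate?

Constraint C1: 4u + 10v = -76, which is not ≥ -42. All other constraints are satisfied.

not feasible — violates C1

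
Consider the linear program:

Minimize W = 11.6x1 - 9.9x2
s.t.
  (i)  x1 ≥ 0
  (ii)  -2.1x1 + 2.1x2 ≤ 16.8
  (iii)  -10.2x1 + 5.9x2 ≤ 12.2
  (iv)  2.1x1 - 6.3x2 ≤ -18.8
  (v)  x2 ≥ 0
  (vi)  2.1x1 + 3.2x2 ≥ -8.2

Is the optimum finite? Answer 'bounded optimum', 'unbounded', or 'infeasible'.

Corner points and W = 11.6x1 - 9.9x2:
  (350/43, 694/43) → W = -14053/215
  (262/399, 426/133) → W = -9613/399
The feasible region has finitely many vertices and no improving ray; the minimum is -14053/215 at (350/43, 694/43).

bounded optimum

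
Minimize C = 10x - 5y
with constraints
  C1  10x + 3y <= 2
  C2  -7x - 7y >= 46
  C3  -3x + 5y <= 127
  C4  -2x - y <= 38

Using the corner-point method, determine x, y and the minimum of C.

x = -317/13, y = 140/13, minimum C = -3870/13

Vertices and C = 10x - 5y:
  (152/49, -474/49) → C = 3890/49
  (29, -96) → C = 770
  (-1119/56, 751/56) → C = -2135/8
  (-317/13, 140/13) → C = -3870/13

The binding constraints are -3x + 5y = 127 and -2x - y = 38.
Solving simultaneously gives x = -317/13, y = 140/13.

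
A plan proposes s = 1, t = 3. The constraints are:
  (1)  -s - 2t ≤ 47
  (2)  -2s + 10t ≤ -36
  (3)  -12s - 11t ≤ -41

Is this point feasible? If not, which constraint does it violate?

Constraint (2): -2s + 10t = 28, which is not ≤ -36. All other constraints are satisfied.

not feasible — violates (2)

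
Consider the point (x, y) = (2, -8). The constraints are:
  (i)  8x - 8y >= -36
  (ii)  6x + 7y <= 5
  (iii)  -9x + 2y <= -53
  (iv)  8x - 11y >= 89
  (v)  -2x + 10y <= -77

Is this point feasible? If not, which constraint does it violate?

not feasible — violates (iii)

Constraint (iii): -9x + 2y = -34, which is not ≤ -53. All other constraints are satisfied.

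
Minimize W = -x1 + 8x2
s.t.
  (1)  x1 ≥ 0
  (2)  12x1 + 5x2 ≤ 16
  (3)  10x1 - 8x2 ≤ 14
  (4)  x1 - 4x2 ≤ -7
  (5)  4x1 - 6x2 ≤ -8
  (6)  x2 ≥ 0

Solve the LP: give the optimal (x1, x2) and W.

x1 = 0, x2 = 7/4, minimum W = 14

Vertices and W = -x1 + 8x2:
  (0, 16/5) → W = 128/5
  (0, 7/4) → W = 14
  (29/53, 100/53) → W = 771/53

The binding constraints are x1 = 0 and x1 - 4x2 = -7.
Solving simultaneously gives x1 = 0, x2 = 7/4.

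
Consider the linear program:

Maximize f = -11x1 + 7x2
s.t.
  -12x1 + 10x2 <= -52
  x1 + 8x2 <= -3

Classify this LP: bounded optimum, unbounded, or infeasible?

unbounded

From the feasible point (193/53, -44/53), moving in the direction (-10, -12) keeps every constraint satisfied while f increases without bound.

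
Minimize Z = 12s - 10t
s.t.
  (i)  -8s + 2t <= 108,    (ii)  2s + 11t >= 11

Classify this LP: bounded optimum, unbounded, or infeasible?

From the feasible point (-583/46, 76/23), moving in the direction (2, 8) keeps every constraint satisfied while Z decreases without bound.

unbounded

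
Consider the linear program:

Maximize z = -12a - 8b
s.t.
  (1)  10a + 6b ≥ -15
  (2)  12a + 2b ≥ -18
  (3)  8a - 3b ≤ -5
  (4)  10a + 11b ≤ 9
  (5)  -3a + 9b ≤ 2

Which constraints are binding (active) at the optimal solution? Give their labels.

Corner points and z = -12a - 8b:
  (-25/26, -35/39) → z = 730/39
  (-49/36, -25/108) → z = 491/27
  (-13/21, 1/63) → z = 460/63

The maximum is at (-25/26, -35/39). Substituting into each constraint, equality holds for (1) and (3); the remaining constraints have slack.

(1) and (3)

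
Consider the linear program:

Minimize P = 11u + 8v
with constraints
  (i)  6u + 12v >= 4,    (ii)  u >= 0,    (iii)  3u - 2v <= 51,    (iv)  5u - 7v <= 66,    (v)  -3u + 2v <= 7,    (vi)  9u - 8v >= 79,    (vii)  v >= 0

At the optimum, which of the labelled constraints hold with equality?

(vi) and (vii)

Feasible corners and P = 11u + 8v:
  (225/11, 57/11) → P = 2931/11
  (125/3, 37) → P = 2263/3
  (66/5, 0) → P = 726/5
  (79/9, 0) → P = 869/9

The minimum is at (79/9, 0). Substituting into each constraint, equality holds for (vi) and (vii); the remaining constraints have slack.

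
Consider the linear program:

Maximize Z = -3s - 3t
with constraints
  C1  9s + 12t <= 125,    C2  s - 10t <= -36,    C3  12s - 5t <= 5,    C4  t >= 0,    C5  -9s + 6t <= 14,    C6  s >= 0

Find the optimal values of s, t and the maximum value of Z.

s = 19/21, t = 155/42, maximum Z = -193/14

Vertices and Z = -3s - 3t:
  (685/189, 485/63) → Z = -2140/63
  (97/27, 139/18) → Z = -611/18
  (2, 19/5) → Z = -87/5
  (19/21, 155/42) → Z = -193/14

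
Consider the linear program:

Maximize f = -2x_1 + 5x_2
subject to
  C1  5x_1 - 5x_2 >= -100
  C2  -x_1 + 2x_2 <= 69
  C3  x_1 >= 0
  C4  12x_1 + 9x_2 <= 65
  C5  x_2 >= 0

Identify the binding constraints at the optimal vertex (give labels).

C3 and C4

Vertices and f = -2x_1 + 5x_2:
  (0, 65/9) → f = 325/9
  (0, 0) → f = 0
  (65/12, 0) → f = -65/6

The maximum is at (0, 65/9). Substituting into each constraint, equality holds for C3 and C4; the remaining constraints have slack.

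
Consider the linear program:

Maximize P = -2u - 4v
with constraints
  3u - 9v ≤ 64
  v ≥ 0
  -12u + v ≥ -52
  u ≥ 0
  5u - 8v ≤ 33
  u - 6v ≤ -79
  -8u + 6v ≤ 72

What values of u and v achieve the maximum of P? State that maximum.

The optimum lies where u - 6v = -79 and -8u + 6v = 72.
Solving simultaneously gives u = 1, v = 40/3.

u = 1, v = 40/3, maximum P = -166/3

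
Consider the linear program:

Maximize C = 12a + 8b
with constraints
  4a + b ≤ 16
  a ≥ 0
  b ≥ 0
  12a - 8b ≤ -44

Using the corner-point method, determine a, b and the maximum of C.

a = 0, b = 16, maximum C = 128

Extreme points and C = 12a + 8b:
  (0, 16) → C = 128
  (21/11, 92/11) → C = 988/11
  (0, 11/2) → C = 44

At the optimal vertex, 4a + b = 16 and a = 0.
Solving simultaneously gives a = 0, b = 16.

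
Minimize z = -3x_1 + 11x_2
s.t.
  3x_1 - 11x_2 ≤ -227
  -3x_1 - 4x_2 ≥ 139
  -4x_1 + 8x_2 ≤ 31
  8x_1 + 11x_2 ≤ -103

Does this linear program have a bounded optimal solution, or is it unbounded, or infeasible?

The boundaries 3x_1 - 11x_2 = -227 and -3x_1 - 4x_2 = 139 meet at (-2437/45, 88/15), but that point violates -4x_1 + 8x_2 ≤ 31. Every candidate vertex is excluded by some other constraint, so the feasible region is empty.

infeasible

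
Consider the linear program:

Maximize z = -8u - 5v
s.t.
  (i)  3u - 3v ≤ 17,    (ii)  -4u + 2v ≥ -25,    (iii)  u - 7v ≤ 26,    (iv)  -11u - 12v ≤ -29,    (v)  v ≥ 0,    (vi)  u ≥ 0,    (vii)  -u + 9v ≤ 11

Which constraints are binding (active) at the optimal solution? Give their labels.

(iv) and (vii)

Feasible corners and z = -8u - 5v:
  (41/6, 7/6) → z = -121/2
  (17/3, 0) → z = -136/3
  (247/34, 69/34) → z = -2321/34
  (29/11, 0) → z = -232/11
  (43/37, 50/37) → z = -594/37

The maximum is at (43/37, 50/37). Substituting into each constraint, equality holds for (iv) and (vii); the remaining constraints have slack.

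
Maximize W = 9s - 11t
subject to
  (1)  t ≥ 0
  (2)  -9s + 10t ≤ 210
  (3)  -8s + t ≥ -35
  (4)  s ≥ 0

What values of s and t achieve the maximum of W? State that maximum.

s = 35/8, t = 0, maximum W = 315/8

Feasible corners and W = 9s - 11t:
  (35/8, 0) → W = 315/8
  (0, 0) → W = 0
  (560/71, 1995/71) → W = -16905/71
  (0, 21) → W = -231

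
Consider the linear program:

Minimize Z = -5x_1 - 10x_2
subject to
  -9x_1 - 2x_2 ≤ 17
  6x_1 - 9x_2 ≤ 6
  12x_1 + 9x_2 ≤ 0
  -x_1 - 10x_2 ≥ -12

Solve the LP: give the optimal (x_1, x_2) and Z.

x_1 = -36/37, x_2 = 48/37, minimum Z = -300/37

Feasible corners and Z = -5x_1 - 10x_2:
  (-47/31, -52/31) → Z = 755/31
  (-97/44, 125/88) → Z = -35/11
  (1/3, -4/9) → Z = 25/9
  (-36/37, 48/37) → Z = -300/37

The optimum lies where 12x_1 + 9x_2 = 0 and -x_1 - 10x_2 = -12.
Solving simultaneously gives x_1 = -36/37, x_2 = 48/37.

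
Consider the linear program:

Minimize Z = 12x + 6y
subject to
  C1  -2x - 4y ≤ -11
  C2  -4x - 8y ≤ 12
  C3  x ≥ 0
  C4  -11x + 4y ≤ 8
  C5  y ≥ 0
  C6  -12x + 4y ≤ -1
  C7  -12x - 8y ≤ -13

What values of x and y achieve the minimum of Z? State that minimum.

Corner points and Z = 12x + 6y:
  (11/2, 0) → Z = 66
  (6/7, 65/28) → Z = 339/14
  (9, 107/4) → Z = 537/2
The feasible region is unbounded (it extends along (1, 0), (4, 11)), but Z strictly increases along every unbounded feasible direction, so there is no improving ray and the minimum is attained at a vertex.

At the optimal vertex, -2x - 4y = -11 and -12x + 4y = -1.
Solving simultaneously gives x = 6/7, y = 65/28.

x = 6/7, y = 65/28, minimum Z = 339/14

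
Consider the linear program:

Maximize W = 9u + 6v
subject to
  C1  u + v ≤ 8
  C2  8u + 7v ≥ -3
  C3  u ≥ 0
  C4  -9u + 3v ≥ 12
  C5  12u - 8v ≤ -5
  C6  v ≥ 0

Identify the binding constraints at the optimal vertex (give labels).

C1 and C4

Vertices and W = 9u + 6v:
  (0, 8) → W = 48
  (1, 7) → W = 51
  (0, 4) → W = 24

The maximum is at (1, 7). Substituting into each constraint, equality holds for C1 and C4; the remaining constraints have slack.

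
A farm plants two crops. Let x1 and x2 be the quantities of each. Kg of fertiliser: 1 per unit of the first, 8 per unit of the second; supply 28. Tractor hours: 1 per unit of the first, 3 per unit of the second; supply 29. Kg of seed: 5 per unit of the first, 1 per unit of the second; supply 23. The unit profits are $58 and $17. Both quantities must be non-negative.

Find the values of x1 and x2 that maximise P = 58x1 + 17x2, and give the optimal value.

x1 = 4, x2 = 3, maximum P = 283

The optimum lies where x1 + 8x2 = 28 and 5x1 + x2 = 23.
Solving simultaneously gives x1 = 4, x2 = 3.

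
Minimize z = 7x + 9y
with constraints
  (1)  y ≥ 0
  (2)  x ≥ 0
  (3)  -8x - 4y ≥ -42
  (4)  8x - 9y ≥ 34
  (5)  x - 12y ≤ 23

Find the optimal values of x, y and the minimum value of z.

x = 17/4, y = 0, minimum z = 119/4

Extreme points and z = 7x + 9y:
  (21/4, 0) → z = 147/4
  (17/4, 0) → z = 119/4
  (257/52, 8/13) → z = 2087/52

The optimum lies where y = 0 and 8x - 9y = 34.
Solving simultaneously gives x = 17/4, y = 0.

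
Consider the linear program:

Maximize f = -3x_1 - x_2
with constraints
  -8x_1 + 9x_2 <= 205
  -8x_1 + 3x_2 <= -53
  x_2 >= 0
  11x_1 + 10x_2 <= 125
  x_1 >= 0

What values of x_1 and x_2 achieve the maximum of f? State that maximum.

x_1 = 53/8, x_2 = 0, maximum f = -159/8

Extreme points and f = -3x_1 - x_2:
  (53/8, 0) → f = -159/8
  (905/113, 417/113) → f = -3132/113
  (125/11, 0) → f = -375/11

The binding constraints are -8x_1 + 3x_2 = -53 and x_2 = 0.
Solving simultaneously gives x_1 = 53/8, x_2 = 0.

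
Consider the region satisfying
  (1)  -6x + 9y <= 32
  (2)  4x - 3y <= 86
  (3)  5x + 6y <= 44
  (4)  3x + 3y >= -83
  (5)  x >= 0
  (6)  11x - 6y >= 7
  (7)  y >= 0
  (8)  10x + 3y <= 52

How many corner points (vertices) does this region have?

4

Pairwise boundary intersections that survive every other constraint:
  (51/16, 449/96)
  (4, 4)
  (7/11, 0)
  (26/5, 0)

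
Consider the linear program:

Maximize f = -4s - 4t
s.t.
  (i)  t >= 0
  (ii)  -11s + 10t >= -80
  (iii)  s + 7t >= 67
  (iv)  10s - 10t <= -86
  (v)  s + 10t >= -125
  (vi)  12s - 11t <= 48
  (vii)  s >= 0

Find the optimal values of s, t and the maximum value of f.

Vertices and f = -4s - 4t:
  (400, 432) → f = -3328
  (17/20, 189/20) → f = -206/5
  (0, 67/7) → f = -268/7
  (713/5, 756/5) → f = -5876/5
The feasible region is unbounded (it extends along (0, 1), (10, 11)), but f strictly decreases along every unbounded feasible direction, so there is no improving ray and the maximum is attained at a vertex.

At the optimal vertex, s + 7t = 67 and s = 0.
Solving simultaneously gives s = 0, t = 67/7.

s = 0, t = 67/7, maximum f = -268/7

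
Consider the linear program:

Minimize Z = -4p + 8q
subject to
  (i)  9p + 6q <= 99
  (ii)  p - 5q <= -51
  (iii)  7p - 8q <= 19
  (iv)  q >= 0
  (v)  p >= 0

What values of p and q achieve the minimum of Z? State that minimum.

p = 63/17, q = 186/17, minimum Z = 1236/17

Feasible corners and Z = -4p + 8q:
  (63/17, 186/17) → Z = 1236/17
  (0, 33/2) → Z = 132
  (0, 51/5) → Z = 408/5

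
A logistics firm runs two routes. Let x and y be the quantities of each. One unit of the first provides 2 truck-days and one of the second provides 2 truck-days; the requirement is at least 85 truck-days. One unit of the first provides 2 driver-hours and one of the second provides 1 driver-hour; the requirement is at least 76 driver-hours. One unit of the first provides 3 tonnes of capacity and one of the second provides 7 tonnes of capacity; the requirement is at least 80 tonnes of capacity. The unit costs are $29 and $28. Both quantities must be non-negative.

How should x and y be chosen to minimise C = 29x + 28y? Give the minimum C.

Extreme points and C = 29x + 28y:
  (0, 76) → C = 2128
  (85/2, 0) → C = 2465/2
  (67/2, 9) → C = 2447/2
The feasible region is unbounded (it extends along (0, 1), (1, 0)), but C strictly increases along every unbounded feasible direction, so there is no improving ray and the minimum is attained at a vertex.

The binding constraints are 2x + 2y = 85 and 2x + y = 76.
Solving simultaneously gives x = 67/2, y = 9.

x = 67/2, y = 9, minimum C = 2447/2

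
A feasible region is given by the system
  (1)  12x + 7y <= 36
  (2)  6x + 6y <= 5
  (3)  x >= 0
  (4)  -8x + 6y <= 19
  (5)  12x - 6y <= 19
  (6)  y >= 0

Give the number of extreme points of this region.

3

Pairwise boundary intersections that survive every other constraint:
  (0, 5/6)
  (5/6, 0)
  (0, 0)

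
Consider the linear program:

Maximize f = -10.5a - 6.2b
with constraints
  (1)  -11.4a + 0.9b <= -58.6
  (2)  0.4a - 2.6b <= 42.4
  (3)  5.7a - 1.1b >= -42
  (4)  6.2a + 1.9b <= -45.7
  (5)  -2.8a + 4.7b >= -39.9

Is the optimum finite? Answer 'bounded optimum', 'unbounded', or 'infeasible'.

infeasible

The boundaries -11.4a + 0.9b = -58.6 and 5.7a - 1.1b = -42 meet at (10226/741, 1426/13), but that point violates 6.2a + 1.9b ≤ -45.7. Every candidate vertex is excluded by some other constraint, so the feasible region is empty.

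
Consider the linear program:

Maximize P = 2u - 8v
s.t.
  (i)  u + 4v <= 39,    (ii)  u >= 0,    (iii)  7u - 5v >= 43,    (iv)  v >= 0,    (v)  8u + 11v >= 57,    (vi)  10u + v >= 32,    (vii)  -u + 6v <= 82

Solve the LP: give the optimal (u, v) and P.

u = 39, v = 0, maximum P = 78

Corner points and P = 2u - 8v:
  (367/33, 230/33) → P = -1106/33
  (39, 0) → P = 78
  (758/117, 55/117) → P = 1076/117
  (57/8, 0) → P = 57/4

At the optimal vertex, u + 4v = 39 and v = 0.
Solving simultaneously gives u = 39, v = 0.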